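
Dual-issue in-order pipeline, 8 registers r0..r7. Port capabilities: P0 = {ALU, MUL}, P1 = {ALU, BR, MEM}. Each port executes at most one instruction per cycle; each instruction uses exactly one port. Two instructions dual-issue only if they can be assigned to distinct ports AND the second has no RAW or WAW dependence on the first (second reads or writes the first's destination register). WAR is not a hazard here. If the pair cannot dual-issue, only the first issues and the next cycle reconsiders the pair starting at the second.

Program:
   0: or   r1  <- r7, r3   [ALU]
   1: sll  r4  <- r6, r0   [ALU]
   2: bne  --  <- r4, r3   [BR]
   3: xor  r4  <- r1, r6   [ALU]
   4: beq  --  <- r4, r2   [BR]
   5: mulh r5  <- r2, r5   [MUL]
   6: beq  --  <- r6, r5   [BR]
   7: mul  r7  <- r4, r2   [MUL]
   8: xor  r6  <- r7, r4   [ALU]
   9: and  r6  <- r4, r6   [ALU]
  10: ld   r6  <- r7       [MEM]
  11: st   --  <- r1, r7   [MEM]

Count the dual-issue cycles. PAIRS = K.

PAIRS = 4

[0] i0/i1  or+sll  -- pair
[1] i2/i3  bne+xor  -- pair
[2] i4/i5  beq+mulh  -- pair
[3] i6/i7  beq+mul  -- pair
[4] i8  xor  -- RAW+WAW r6
[5] i9  and  -- WAW r6
[6] i10  ld  -- no-port MEM/MEM
[7] i11  st  -- tail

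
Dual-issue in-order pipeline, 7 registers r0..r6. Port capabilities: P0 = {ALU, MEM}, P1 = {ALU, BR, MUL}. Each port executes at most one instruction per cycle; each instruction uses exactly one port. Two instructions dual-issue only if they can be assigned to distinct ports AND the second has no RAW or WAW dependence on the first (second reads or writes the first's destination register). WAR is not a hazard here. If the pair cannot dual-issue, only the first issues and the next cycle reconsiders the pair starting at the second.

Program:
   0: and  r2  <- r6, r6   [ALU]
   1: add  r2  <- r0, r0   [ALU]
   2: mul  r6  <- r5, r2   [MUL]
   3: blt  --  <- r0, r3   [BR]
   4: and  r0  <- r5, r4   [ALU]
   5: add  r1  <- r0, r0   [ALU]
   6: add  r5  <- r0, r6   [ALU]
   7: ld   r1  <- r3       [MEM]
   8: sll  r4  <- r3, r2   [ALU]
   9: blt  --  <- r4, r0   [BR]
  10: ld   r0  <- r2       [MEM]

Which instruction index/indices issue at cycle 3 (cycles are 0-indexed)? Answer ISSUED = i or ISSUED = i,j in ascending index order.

[0] i0  and.ALU  -- WAW r2
[1] i1  add.ALU  -- RAW r2
[2] i2  mul.MUL  -- no-port MUL/BR
[3] i3&i4  blt.BR;and.ALU  -- pair
[4] i5&i6  add.ALU;add.ALU  -- pair
[5] i7&i8  ld.MEM;sll.ALU  -- pair
[6] i9&i10  blt.BR;ld.MEM  -- pair

ISSUED = 3,4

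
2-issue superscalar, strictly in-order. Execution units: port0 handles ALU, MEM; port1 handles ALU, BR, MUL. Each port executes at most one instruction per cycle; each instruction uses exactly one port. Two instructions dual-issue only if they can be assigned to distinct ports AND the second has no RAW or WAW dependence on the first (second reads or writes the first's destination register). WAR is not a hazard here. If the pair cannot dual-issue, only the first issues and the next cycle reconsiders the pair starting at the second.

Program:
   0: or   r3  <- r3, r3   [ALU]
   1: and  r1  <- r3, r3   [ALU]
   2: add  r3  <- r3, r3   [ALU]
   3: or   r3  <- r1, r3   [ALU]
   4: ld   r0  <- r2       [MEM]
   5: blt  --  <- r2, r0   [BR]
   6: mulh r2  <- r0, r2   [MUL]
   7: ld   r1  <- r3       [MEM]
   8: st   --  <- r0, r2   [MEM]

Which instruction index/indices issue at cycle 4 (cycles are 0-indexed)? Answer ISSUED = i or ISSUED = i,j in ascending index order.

c0: i0 or  RAW r3
c1: i1/i2 and/add  pair
c2: i3/i4 or/ld  pair
c3: i5 blt  no-port BR/MUL
c4: i6/i7 mulh/ld  pair
c5: i8 st  tail

ISSUED = 6,7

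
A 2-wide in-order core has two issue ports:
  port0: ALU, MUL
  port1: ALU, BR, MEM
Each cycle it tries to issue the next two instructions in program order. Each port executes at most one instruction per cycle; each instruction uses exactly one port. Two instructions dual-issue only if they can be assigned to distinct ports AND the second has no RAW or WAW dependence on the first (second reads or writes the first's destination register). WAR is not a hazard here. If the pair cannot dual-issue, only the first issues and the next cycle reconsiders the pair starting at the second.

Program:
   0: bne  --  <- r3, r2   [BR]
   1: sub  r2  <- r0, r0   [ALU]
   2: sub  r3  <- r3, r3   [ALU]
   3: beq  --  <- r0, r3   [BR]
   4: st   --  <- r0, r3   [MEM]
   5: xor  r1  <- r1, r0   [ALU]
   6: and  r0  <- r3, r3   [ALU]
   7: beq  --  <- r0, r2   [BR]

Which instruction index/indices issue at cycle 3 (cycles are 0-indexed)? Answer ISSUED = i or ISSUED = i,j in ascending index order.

ISSUED = 4,5

c0: i0+i1 bne.BR+sub.ALU  dual
c1: i2 sub.ALU  RAW r3
c2: i3 beq.BR  no-port BR/MEM
c3: i4+i5 st.MEM+xor.ALU  dual
c4: i6 and.ALU  RAW r0
c5: i7 beq.BR  tail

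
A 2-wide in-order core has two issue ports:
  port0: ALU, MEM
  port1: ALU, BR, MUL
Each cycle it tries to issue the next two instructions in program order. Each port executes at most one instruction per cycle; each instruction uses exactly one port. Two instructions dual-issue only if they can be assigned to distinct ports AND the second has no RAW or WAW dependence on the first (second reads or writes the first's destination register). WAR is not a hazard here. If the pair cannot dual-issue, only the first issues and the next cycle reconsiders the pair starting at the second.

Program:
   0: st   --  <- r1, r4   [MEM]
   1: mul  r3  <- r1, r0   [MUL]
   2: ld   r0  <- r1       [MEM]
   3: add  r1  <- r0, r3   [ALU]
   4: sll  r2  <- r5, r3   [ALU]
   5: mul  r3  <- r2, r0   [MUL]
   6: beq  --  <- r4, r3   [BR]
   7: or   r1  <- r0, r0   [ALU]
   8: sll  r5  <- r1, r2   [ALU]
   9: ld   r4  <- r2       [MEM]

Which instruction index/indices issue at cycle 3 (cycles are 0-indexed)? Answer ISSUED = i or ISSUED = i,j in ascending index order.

  cy0 -> i0/i1 (st+mul) 2-wide
  cy1 -> i2 (ld) RAW r0
  cy2 -> i3/i4 (add+sll) 2-wide
  cy3 -> i5 (mul) no-port MUL/BR
  cy4 -> i6/i7 (beq+or) 2-wide
  cy5 -> i8/i9 (sll+ld) 2-wide

ISSUED = 5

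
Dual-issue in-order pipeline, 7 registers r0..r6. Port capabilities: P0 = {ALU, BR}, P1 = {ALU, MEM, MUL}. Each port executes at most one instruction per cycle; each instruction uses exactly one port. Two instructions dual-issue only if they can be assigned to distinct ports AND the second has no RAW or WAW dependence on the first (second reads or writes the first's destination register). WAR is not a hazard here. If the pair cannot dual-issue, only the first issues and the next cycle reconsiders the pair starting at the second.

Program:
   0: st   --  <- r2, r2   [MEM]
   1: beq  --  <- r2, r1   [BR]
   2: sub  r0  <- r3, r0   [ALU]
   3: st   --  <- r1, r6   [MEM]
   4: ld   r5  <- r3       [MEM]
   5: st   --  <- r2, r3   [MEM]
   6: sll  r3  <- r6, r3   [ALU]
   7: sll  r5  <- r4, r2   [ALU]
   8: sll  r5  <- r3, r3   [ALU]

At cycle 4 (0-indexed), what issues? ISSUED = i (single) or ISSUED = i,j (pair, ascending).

c0: i0/i1 st.MEM+beq.BR  dual
c1: i2/i3 sub.ALU+st.MEM  dual
c2: i4 ld.MEM  no-port MEM/MEM
c3: i5/i6 st.MEM+sll.ALU  dual
c4: i7 sll.ALU  WAW r5
c5: i8 sll.ALU  tail

ISSUED = 7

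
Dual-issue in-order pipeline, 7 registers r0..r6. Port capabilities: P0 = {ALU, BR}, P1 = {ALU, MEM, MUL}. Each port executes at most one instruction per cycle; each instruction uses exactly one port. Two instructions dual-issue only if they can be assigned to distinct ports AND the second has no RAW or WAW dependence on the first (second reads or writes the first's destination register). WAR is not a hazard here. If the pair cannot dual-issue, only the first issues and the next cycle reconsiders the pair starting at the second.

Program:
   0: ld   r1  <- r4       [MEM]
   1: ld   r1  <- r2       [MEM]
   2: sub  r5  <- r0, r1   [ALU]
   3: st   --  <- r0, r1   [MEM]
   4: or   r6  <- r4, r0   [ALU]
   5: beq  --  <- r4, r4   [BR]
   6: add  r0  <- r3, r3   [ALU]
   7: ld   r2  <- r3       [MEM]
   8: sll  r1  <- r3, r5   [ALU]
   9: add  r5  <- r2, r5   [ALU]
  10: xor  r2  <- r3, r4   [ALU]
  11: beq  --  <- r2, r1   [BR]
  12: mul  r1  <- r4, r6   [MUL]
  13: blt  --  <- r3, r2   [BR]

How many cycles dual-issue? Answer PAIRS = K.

PAIRS = 5

[0] i0  ld  -- no-port MEM/MEM
[1] i1  ld  -- RAW r1
[2] i2,i3  sub/st  -- dual
[3] i4,i5  or/beq  -- dual
[4] i6,i7  add/ld  -- dual
[5] i8,i9  sll/add  -- dual
[6] i10  xor  -- RAW r2
[7] i11,i12  beq/mul  -- dual
[8] i13  blt  -- tail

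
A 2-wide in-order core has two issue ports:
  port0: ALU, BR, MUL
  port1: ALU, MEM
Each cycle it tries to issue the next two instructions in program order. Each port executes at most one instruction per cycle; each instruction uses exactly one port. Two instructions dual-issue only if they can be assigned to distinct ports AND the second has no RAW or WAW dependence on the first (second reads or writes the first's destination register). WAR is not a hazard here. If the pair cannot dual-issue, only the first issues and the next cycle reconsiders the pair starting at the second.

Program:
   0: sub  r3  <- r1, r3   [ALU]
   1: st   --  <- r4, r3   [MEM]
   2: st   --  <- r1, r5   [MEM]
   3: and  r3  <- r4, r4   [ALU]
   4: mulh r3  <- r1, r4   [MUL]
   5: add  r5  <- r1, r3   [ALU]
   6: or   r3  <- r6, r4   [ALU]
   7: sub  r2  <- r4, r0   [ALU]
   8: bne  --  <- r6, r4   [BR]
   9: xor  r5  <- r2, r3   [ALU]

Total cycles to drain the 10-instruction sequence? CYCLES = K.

CYCLES = 7

[0] i0  sub  -- RAW r3
[1] i1  st  -- no-port MEM/MEM
[2] i2/i3  st and  -- pair
[3] i4  mulh  -- RAW r3
[4] i5/i6  add or  -- pair
[5] i7/i8  sub bne  -- pair
[6] i9  xor  -- tail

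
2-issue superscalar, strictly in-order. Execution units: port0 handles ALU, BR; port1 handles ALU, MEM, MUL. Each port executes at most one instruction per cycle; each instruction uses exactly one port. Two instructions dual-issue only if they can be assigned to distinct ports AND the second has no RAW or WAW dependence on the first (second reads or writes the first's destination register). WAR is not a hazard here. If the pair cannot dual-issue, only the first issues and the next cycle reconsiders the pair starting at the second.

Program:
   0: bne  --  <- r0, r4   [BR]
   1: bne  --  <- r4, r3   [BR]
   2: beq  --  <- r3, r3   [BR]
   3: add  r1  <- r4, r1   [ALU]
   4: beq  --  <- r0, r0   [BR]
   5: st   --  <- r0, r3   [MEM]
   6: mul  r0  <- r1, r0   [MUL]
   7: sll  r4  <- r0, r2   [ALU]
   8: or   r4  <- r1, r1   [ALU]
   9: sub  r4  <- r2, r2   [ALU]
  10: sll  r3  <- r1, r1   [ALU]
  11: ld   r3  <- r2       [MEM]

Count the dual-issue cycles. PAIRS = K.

PAIRS = 3

  cy0 -> i0 (bne.BR) no-port BR/BR
  cy1 -> i1 (bne.BR) no-port BR/BR
  cy2 -> i2+i3 (beq.BR;add.ALU) pair
  cy3 -> i4+i5 (beq.BR;st.MEM) pair
  cy4 -> i6 (mul.MUL) RAW r0
  cy5 -> i7 (sll.ALU) WAW r4
  cy6 -> i8 (or.ALU) WAW r4
  cy7 -> i9+i10 (sub.ALU;sll.ALU) pair
  cy8 -> i11 (ld.MEM) tail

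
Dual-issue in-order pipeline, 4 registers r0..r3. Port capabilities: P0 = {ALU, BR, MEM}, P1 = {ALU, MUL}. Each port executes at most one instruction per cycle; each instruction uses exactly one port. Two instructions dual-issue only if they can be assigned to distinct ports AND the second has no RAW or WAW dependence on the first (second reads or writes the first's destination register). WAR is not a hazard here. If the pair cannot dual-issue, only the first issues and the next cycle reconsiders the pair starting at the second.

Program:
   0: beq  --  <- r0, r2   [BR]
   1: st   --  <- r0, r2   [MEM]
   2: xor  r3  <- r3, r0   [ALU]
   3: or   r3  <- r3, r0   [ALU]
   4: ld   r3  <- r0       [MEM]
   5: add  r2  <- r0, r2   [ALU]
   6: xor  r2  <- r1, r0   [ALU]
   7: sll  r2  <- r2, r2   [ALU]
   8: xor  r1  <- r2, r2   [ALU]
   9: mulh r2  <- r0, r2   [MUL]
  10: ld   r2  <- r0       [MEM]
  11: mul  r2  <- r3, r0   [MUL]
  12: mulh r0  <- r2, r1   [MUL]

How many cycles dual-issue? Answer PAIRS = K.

PAIRS = 3

t=0 i0:beq ; no-port BR/MEM
t=1 i1+i2:st+xor ; dual
t=2 i3:or ; WAW r3
t=3 i4+i5:ld+add ; dual
t=4 i6:xor ; RAW+WAW r2
t=5 i7:sll ; RAW r2
t=6 i8+i9:xor+mulh ; dual
t=7 i10:ld ; WAW r2
t=8 i11:mul ; no-port MUL/MUL
t=9 i12:mulh ; tail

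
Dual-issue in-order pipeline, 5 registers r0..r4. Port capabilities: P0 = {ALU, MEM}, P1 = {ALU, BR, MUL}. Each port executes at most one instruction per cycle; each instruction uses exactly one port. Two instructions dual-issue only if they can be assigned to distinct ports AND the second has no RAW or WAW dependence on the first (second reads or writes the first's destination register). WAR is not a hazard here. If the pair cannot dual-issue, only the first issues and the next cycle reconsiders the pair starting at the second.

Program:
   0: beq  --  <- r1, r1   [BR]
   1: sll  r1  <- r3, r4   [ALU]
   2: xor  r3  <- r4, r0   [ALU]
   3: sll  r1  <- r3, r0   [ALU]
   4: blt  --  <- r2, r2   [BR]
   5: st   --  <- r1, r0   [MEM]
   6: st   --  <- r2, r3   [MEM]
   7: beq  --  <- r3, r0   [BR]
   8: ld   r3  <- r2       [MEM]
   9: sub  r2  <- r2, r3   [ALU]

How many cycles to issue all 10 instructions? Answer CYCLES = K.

CYCLES = 7

[0] i0/i1  beq/sll  -- 2-wide
[1] i2  xor  -- RAW r3
[2] i3/i4  sll/blt  -- 2-wide
[3] i5  st  -- no-port MEM/MEM
[4] i6/i7  st/beq  -- 2-wide
[5] i8  ld  -- RAW r3
[6] i9  sub  -- tail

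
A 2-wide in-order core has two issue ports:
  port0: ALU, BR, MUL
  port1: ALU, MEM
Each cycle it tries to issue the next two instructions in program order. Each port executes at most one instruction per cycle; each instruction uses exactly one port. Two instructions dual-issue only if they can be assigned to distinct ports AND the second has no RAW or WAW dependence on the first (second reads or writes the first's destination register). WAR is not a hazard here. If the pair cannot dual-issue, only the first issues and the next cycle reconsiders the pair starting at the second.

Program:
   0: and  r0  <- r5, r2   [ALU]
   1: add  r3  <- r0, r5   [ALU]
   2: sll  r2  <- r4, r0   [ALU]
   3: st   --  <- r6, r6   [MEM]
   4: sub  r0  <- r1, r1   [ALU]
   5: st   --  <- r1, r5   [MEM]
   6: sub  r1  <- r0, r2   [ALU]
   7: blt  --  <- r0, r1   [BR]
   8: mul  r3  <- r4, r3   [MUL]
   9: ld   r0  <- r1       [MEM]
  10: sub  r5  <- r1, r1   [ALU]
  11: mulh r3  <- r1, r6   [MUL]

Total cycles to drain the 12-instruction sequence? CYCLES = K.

#0 head=0: and.ALU i0 RAW r0
#1 head=1: add.ALU+sll.ALU i1,i2 dual
#2 head=3: st.MEM+sub.ALU i3,i4 dual
#3 head=5: st.MEM+sub.ALU i5,i6 dual
#4 head=7: blt.BR i7 no-port BR/MUL
#5 head=8: mul.MUL+ld.MEM i8,i9 dual
#6 head=10: sub.ALU+mulh.MUL i10,i11 dual

CYCLES = 7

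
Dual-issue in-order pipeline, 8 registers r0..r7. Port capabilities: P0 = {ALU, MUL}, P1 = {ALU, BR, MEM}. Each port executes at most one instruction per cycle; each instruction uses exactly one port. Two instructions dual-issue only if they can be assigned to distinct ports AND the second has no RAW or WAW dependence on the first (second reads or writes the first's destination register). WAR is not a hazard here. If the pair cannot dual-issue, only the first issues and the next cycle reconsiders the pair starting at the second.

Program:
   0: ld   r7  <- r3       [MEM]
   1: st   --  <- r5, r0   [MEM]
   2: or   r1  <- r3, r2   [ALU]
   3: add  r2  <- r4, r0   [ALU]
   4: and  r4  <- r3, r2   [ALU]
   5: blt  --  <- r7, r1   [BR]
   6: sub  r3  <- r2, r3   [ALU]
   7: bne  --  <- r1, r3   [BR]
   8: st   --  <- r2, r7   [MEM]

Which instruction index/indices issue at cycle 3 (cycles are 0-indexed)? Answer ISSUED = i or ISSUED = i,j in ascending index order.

ISSUED = 4,5

[0] i0  ld.MEM  -- no-port MEM/MEM
[1] i1&i2  st.MEM+or.ALU  -- dual
[2] i3  add.ALU  -- RAW r2
[3] i4&i5  and.ALU+blt.BR  -- dual
[4] i6  sub.ALU  -- RAW r3
[5] i7  bne.BR  -- no-port BR/MEM
[6] i8  st.MEM  -- tail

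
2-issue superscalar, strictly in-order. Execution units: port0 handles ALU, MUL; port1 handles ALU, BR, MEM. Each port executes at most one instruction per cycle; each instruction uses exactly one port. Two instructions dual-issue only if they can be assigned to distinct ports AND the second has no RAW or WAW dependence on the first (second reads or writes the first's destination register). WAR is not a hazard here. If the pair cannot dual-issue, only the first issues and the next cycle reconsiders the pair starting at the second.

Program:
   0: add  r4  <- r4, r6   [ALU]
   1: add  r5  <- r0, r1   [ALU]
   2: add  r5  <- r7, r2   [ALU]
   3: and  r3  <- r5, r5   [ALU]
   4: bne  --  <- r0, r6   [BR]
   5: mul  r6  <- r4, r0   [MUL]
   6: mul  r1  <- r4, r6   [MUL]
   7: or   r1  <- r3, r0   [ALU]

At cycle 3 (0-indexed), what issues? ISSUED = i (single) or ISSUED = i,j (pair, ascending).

t=0 i0+i1:add.ALU+add.ALU ; pair
t=1 i2:add.ALU ; RAW r5
t=2 i3+i4:and.ALU+bne.BR ; pair
t=3 i5:mul.MUL ; no-port MUL/MUL
t=4 i6:mul.MUL ; WAW r1
t=5 i7:or.ALU ; tail

ISSUED = 5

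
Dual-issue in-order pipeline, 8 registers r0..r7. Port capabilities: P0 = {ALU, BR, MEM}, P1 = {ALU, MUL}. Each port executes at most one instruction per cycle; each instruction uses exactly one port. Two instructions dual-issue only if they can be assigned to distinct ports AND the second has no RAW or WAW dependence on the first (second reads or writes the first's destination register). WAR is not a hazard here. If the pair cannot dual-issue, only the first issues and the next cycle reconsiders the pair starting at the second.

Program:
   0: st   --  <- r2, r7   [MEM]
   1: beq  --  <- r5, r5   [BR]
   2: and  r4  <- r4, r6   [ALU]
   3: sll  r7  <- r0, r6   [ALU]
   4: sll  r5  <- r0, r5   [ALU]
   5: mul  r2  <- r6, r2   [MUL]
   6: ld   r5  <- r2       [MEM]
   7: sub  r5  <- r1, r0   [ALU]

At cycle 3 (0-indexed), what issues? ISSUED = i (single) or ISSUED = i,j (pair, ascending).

#0 head=0: st.MEM i0 no-port MEM/BR
#1 head=1: beq.BR/and.ALU i1&i2 2-wide
#2 head=3: sll.ALU/sll.ALU i3&i4 2-wide
#3 head=5: mul.MUL i5 RAW r2
#4 head=6: ld.MEM i6 WAW r5
#5 head=7: sub.ALU i7 tail

ISSUED = 5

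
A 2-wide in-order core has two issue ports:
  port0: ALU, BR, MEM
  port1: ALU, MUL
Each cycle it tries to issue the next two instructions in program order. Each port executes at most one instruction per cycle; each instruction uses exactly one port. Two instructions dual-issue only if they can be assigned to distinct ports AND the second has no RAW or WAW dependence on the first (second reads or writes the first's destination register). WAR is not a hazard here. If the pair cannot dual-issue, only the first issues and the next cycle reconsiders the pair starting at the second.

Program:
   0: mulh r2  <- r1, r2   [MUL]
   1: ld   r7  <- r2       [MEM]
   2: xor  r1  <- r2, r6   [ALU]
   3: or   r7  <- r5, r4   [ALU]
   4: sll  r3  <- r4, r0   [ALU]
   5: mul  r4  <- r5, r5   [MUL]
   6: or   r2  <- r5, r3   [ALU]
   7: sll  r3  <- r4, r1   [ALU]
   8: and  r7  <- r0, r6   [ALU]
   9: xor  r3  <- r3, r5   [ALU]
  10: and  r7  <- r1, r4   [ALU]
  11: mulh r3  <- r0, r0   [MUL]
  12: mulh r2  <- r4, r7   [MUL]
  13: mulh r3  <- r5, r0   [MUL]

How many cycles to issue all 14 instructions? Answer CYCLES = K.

CYCLES = 9

0. mulh.MUL @i0  | RAW r2
1. ld.MEM/xor.ALU @i1,i2  | 2-wide
2. or.ALU/sll.ALU @i3,i4  | 2-wide
3. mul.MUL/or.ALU @i5,i6  | 2-wide
4. sll.ALU/and.ALU @i7,i8  | 2-wide
5. xor.ALU/and.ALU @i9,i10  | 2-wide
6. mulh.MUL @i11  | no-port MUL/MUL
7. mulh.MUL @i12  | no-port MUL/MUL
8. mulh.MUL @i13  | tail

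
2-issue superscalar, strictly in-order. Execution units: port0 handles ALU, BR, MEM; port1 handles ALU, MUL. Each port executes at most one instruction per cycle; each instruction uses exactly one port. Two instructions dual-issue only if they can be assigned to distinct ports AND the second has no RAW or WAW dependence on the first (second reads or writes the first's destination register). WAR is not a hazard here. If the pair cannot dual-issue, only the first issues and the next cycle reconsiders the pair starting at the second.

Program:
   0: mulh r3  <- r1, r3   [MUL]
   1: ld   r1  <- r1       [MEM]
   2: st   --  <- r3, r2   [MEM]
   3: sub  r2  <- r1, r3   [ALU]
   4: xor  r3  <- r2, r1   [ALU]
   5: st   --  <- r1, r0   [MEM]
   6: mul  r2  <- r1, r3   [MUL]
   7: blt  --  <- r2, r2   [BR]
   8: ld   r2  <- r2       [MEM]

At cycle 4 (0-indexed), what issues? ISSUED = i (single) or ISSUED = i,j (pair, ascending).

ISSUED = 7

#0 head=0: mulh.MUL ld.MEM i0+i1 2-wide
#1 head=2: st.MEM sub.ALU i2+i3 2-wide
#2 head=4: xor.ALU st.MEM i4+i5 2-wide
#3 head=6: mul.MUL i6 RAW r2
#4 head=7: blt.BR i7 no-port BR/MEM
#5 head=8: ld.MEM i8 tail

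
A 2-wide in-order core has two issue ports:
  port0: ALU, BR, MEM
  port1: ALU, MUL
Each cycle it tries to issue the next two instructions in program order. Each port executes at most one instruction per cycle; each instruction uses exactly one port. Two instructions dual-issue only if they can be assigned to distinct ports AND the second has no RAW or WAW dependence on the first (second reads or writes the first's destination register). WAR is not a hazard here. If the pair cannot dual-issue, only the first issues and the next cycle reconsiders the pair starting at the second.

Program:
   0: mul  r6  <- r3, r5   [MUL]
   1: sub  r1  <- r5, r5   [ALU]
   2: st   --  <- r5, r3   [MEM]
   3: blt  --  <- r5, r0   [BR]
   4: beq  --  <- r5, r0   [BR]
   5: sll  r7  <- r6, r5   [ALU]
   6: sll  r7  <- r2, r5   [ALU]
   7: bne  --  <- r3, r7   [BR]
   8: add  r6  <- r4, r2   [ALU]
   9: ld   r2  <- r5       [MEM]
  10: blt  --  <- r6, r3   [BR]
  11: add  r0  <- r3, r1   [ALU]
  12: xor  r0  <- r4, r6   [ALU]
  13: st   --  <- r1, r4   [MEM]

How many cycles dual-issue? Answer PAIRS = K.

[0] i0,i1  mul.MUL+sub.ALU  -- pair
[1] i2  st.MEM  -- no-port MEM/BR
[2] i3  blt.BR  -- no-port BR/BR
[3] i4,i5  beq.BR+sll.ALU  -- pair
[4] i6  sll.ALU  -- RAW r7
[5] i7,i8  bne.BR+add.ALU  -- pair
[6] i9  ld.MEM  -- no-port MEM/BR
[7] i10,i11  blt.BR+add.ALU  -- pair
[8] i12,i13  xor.ALU+st.MEM  -- pair

PAIRS = 5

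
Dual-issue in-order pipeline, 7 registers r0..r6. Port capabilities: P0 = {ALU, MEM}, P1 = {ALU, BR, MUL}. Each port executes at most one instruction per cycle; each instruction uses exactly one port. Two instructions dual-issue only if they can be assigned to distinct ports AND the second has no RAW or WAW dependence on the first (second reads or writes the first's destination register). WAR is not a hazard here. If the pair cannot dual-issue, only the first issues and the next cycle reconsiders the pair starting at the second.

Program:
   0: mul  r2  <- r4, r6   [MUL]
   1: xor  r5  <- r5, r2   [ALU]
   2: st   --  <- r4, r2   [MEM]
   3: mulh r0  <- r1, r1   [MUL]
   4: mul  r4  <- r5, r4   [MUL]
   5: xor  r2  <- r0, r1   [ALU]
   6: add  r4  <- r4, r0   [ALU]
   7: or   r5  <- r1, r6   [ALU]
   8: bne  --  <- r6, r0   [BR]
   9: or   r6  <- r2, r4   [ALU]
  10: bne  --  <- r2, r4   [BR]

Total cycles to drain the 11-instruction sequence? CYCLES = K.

CYCLES = 7

  cy0 -> i0 (mul.MUL) RAW r2
  cy1 -> i1,i2 (xor.ALU/st.MEM) dual
  cy2 -> i3 (mulh.MUL) no-port MUL/MUL
  cy3 -> i4,i5 (mul.MUL/xor.ALU) dual
  cy4 -> i6,i7 (add.ALU/or.ALU) dual
  cy5 -> i8,i9 (bne.BR/or.ALU) dual
  cy6 -> i10 (bne.BR) tail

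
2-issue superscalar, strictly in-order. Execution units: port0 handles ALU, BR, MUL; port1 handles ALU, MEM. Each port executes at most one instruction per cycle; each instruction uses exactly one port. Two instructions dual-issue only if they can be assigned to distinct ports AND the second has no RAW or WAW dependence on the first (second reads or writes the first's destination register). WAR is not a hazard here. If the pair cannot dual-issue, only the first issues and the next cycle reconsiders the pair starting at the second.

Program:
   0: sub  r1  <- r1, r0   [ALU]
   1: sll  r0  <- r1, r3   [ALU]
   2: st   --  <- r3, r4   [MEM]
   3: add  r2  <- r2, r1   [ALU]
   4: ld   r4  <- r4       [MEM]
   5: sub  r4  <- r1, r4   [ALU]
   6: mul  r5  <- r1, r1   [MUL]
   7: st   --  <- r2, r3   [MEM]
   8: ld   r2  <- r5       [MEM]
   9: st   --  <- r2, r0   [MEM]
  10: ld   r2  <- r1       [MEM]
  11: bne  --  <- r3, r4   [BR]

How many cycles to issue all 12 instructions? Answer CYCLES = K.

#0 head=0: sub.ALU i0 RAW r1
#1 head=1: sll.ALU st.MEM i1+i2 2-wide
#2 head=3: add.ALU ld.MEM i3+i4 2-wide
#3 head=5: sub.ALU mul.MUL i5+i6 2-wide
#4 head=7: st.MEM i7 no-port MEM/MEM
#5 head=8: ld.MEM i8 no-port MEM/MEM
#6 head=9: st.MEM i9 no-port MEM/MEM
#7 head=10: ld.MEM bne.BR i10+i11 2-wide

CYCLES = 8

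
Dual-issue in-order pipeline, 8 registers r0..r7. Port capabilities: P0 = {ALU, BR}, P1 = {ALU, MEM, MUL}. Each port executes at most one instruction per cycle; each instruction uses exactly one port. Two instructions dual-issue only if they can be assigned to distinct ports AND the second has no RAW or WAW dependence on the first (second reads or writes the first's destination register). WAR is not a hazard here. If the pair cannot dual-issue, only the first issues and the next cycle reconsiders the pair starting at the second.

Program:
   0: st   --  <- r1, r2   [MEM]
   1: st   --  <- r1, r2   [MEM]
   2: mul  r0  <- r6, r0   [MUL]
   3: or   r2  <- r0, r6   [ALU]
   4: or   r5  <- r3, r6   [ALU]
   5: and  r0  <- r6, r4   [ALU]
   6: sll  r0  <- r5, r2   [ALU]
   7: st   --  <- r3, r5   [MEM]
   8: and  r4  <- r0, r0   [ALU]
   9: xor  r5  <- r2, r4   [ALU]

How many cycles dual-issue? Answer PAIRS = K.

PAIRS = 2

  cy0 -> i0 (st.MEM) no-port MEM/MEM
  cy1 -> i1 (st.MEM) no-port MEM/MUL
  cy2 -> i2 (mul.MUL) RAW r0
  cy3 -> i3&i4 (or.ALU+or.ALU) dual
  cy4 -> i5 (and.ALU) WAW r0
  cy5 -> i6&i7 (sll.ALU+st.MEM) dual
  cy6 -> i8 (and.ALU) RAW r4
  cy7 -> i9 (xor.ALU) tail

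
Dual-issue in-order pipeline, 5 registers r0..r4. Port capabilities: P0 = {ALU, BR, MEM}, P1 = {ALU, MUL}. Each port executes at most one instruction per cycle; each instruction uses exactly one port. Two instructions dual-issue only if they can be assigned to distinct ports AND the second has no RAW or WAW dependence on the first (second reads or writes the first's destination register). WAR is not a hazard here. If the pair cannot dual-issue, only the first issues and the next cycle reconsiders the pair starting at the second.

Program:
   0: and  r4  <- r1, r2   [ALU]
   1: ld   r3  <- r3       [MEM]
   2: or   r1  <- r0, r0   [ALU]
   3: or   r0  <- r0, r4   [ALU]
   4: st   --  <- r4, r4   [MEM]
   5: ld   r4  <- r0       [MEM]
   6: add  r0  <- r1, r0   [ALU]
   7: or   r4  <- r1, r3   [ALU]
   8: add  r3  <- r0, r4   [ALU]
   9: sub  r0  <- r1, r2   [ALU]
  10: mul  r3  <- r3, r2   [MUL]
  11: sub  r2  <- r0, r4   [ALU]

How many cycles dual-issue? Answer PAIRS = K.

t=0 i0+i1:and.ALU+ld.MEM ; 2-wide
t=1 i2+i3:or.ALU+or.ALU ; 2-wide
t=2 i4:st.MEM ; no-port MEM/MEM
t=3 i5+i6:ld.MEM+add.ALU ; 2-wide
t=4 i7:or.ALU ; RAW r4
t=5 i8+i9:add.ALU+sub.ALU ; 2-wide
t=6 i10+i11:mul.MUL+sub.ALU ; 2-wide

PAIRS = 5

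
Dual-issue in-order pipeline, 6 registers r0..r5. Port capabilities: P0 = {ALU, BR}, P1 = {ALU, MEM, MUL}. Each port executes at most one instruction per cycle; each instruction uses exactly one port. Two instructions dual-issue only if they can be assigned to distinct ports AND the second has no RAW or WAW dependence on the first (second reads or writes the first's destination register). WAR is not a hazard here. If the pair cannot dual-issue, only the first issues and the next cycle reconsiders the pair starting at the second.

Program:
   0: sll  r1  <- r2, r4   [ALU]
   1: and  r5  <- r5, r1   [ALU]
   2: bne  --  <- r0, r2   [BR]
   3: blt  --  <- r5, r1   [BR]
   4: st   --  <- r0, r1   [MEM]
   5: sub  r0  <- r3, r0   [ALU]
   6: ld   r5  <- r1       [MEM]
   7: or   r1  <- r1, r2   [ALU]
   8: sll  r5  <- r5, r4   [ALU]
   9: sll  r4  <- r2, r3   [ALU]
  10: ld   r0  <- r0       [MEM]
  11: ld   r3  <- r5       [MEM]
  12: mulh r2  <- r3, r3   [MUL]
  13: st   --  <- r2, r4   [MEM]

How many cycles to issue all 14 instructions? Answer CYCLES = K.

CYCLES = 9

#0 head=0: sll.ALU i0 RAW r1
#1 head=1: and.ALU;bne.BR i1/i2 2-wide
#2 head=3: blt.BR;st.MEM i3/i4 2-wide
#3 head=5: sub.ALU;ld.MEM i5/i6 2-wide
#4 head=7: or.ALU;sll.ALU i7/i8 2-wide
#5 head=9: sll.ALU;ld.MEM i9/i10 2-wide
#6 head=11: ld.MEM i11 no-port MEM/MUL
#7 head=12: mulh.MUL i12 no-port MUL/MEM
#8 head=13: st.MEM i13 tail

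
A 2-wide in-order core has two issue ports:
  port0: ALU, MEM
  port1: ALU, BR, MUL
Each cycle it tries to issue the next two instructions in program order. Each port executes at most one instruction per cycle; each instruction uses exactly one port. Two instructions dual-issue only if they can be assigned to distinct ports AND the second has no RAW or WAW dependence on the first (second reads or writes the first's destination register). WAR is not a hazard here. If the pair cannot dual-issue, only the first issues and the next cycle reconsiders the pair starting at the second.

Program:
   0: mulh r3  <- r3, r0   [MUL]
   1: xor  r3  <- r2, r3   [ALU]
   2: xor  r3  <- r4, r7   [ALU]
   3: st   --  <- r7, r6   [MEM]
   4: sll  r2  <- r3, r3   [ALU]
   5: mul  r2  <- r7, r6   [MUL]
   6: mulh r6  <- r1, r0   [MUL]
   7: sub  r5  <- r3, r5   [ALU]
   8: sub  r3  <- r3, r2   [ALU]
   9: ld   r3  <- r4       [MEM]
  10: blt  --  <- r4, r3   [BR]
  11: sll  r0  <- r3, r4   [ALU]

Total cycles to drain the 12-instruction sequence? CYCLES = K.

CYCLES = 9

  cy0 -> i0 (mulh) RAW+WAW r3
  cy1 -> i1 (xor) WAW r3
  cy2 -> i2&i3 (xor/st) 2-wide
  cy3 -> i4 (sll) WAW r2
  cy4 -> i5 (mul) no-port MUL/MUL
  cy5 -> i6&i7 (mulh/sub) 2-wide
  cy6 -> i8 (sub) WAW r3
  cy7 -> i9 (ld) RAW r3
  cy8 -> i10&i11 (blt/sll) 2-wide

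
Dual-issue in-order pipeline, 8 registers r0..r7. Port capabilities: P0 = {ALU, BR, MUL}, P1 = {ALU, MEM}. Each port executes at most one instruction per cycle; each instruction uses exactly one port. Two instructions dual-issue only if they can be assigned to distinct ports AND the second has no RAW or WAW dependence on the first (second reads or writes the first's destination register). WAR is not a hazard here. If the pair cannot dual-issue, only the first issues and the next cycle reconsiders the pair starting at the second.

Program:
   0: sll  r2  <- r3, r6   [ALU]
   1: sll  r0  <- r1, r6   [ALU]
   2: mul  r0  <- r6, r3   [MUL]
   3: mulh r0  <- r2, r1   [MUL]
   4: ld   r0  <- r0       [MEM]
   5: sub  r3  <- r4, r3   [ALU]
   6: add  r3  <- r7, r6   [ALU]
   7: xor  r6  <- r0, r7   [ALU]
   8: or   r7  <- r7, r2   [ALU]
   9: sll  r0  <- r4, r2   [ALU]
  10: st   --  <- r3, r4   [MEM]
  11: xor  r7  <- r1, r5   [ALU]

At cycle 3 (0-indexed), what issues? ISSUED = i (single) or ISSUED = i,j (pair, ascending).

t=0 i0,i1:sll.ALU;sll.ALU ; 2-wide
t=1 i2:mul.MUL ; no-port MUL/MUL
t=2 i3:mulh.MUL ; RAW+WAW r0
t=3 i4,i5:ld.MEM;sub.ALU ; 2-wide
t=4 i6,i7:add.ALU;xor.ALU ; 2-wide
t=5 i8,i9:or.ALU;sll.ALU ; 2-wide
t=6 i10,i11:st.MEM;xor.ALU ; 2-wide

ISSUED = 4,5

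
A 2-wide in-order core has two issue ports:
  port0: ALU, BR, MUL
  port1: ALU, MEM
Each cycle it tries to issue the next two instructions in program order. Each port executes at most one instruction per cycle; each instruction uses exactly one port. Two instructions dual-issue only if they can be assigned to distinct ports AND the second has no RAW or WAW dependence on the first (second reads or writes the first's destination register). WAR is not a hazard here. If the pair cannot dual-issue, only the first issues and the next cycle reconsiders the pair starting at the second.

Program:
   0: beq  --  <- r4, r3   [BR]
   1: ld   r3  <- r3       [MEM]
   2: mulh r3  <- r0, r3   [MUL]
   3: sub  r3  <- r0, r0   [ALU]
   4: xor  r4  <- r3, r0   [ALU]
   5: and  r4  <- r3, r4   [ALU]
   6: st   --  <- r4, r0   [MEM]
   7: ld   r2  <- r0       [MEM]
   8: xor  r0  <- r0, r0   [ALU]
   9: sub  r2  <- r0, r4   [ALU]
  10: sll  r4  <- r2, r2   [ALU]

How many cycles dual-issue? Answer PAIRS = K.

#0 head=0: beq+ld i0/i1 dual
#1 head=2: mulh i2 WAW r3
#2 head=3: sub i3 RAW r3
#3 head=4: xor i4 RAW+WAW r4
#4 head=5: and i5 RAW r4
#5 head=6: st i6 no-port MEM/MEM
#6 head=7: ld+xor i7/i8 dual
#7 head=9: sub i9 RAW r2
#8 head=10: sll i10 tail

PAIRS = 2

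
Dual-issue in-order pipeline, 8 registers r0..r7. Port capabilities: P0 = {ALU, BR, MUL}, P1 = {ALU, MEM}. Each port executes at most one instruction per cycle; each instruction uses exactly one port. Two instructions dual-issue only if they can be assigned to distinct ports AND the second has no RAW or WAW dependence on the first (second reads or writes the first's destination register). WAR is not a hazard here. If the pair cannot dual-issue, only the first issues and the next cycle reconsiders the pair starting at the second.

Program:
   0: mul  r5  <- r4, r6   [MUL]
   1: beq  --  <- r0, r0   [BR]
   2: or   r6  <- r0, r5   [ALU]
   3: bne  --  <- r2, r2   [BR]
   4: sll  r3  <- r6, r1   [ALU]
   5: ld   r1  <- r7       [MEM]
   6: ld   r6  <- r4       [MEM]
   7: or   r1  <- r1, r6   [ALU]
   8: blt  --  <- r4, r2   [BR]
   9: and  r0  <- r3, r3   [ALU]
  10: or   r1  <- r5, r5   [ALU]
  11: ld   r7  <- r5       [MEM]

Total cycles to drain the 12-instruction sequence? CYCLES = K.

CYCLES = 8

t=0 i0:mul.MUL ; no-port MUL/BR
t=1 i1&i2:beq.BR or.ALU ; 2-wide
t=2 i3&i4:bne.BR sll.ALU ; 2-wide
t=3 i5:ld.MEM ; no-port MEM/MEM
t=4 i6:ld.MEM ; RAW r6
t=5 i7&i8:or.ALU blt.BR ; 2-wide
t=6 i9&i10:and.ALU or.ALU ; 2-wide
t=7 i11:ld.MEM ; tail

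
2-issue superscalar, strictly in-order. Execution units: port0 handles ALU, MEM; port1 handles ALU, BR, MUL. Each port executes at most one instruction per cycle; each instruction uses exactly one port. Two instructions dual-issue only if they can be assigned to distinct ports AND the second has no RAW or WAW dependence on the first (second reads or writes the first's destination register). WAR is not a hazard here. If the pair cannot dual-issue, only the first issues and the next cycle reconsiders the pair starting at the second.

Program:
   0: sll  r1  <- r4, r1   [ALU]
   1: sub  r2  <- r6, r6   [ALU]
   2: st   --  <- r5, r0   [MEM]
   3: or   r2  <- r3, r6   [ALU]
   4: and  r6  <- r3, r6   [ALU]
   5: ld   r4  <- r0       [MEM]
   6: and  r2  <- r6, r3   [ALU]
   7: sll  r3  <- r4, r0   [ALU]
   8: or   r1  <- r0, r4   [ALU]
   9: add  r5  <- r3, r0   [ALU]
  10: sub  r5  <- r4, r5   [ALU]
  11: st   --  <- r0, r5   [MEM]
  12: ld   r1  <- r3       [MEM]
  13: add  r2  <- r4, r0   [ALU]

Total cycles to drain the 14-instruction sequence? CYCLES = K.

CYCLES = 8

c0: i0/i1 sll+sub  pair
c1: i2/i3 st+or  pair
c2: i4/i5 and+ld  pair
c3: i6/i7 and+sll  pair
c4: i8/i9 or+add  pair
c5: i10 sub  RAW r5
c6: i11 st  no-port MEM/MEM
c7: i12/i13 ld+add  pair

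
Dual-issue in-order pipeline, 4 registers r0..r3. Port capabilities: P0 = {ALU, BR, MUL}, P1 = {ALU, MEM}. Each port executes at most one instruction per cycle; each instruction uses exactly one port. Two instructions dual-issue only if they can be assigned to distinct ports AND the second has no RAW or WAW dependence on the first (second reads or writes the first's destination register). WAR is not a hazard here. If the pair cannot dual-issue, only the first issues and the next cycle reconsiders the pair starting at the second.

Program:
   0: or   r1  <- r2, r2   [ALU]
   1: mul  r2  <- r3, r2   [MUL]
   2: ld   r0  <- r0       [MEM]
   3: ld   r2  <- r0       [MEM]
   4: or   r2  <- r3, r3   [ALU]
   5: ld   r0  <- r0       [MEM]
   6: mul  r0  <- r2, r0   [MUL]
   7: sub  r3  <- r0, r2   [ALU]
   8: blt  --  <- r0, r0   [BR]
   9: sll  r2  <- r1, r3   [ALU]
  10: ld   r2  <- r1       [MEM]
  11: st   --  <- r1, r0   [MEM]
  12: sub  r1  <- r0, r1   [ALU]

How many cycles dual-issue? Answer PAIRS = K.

c0: i0+i1 or.ALU/mul.MUL  2-wide
c1: i2 ld.MEM  no-port MEM/MEM
c2: i3 ld.MEM  WAW r2
c3: i4+i5 or.ALU/ld.MEM  2-wide
c4: i6 mul.MUL  RAW r0
c5: i7+i8 sub.ALU/blt.BR  2-wide
c6: i9 sll.ALU  WAW r2
c7: i10 ld.MEM  no-port MEM/MEM
c8: i11+i12 st.MEM/sub.ALU  2-wide

PAIRS = 4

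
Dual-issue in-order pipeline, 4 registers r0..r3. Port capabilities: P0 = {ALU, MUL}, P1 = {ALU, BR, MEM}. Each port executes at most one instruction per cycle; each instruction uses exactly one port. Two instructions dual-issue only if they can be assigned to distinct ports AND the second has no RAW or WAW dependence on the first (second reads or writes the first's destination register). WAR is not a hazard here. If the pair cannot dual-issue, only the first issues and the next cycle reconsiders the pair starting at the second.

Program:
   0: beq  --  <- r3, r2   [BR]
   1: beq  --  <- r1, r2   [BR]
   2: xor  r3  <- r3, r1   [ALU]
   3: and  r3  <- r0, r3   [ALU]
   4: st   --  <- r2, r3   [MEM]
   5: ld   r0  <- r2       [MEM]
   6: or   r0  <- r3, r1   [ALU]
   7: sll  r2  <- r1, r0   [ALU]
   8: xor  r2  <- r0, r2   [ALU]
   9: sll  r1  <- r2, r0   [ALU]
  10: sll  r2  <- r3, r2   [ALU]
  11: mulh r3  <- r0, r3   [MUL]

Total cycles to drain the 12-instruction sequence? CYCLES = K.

CYCLES = 10

#0 head=0: beq i0 no-port BR/BR
#1 head=1: beq/xor i1,i2 2-wide
#2 head=3: and i3 RAW r3
#3 head=4: st i4 no-port MEM/MEM
#4 head=5: ld i5 WAW r0
#5 head=6: or i6 RAW r0
#6 head=7: sll i7 RAW+WAW r2
#7 head=8: xor i8 RAW r2
#8 head=9: sll/sll i9,i10 2-wide
#9 head=11: mulh i11 tail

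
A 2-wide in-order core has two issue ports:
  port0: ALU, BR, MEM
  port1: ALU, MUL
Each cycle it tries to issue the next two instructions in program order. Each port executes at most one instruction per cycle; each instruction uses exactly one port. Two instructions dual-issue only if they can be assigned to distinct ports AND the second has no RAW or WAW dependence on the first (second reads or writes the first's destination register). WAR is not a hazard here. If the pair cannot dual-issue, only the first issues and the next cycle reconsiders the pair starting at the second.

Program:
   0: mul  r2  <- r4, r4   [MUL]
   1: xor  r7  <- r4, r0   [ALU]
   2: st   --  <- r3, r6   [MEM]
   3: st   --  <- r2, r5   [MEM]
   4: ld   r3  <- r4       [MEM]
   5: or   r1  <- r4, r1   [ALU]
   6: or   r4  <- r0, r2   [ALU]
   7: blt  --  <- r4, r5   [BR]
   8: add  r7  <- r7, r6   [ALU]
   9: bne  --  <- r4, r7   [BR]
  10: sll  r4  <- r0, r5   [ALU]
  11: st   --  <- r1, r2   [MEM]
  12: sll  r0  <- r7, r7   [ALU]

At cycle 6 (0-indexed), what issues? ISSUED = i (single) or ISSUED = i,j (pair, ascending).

t=0 i0,i1:mul+xor ; 2-wide
t=1 i2:st ; no-port MEM/MEM
t=2 i3:st ; no-port MEM/MEM
t=3 i4,i5:ld+or ; 2-wide
t=4 i6:or ; RAW r4
t=5 i7,i8:blt+add ; 2-wide
t=6 i9,i10:bne+sll ; 2-wide
t=7 i11,i12:st+sll ; 2-wide

ISSUED = 9,10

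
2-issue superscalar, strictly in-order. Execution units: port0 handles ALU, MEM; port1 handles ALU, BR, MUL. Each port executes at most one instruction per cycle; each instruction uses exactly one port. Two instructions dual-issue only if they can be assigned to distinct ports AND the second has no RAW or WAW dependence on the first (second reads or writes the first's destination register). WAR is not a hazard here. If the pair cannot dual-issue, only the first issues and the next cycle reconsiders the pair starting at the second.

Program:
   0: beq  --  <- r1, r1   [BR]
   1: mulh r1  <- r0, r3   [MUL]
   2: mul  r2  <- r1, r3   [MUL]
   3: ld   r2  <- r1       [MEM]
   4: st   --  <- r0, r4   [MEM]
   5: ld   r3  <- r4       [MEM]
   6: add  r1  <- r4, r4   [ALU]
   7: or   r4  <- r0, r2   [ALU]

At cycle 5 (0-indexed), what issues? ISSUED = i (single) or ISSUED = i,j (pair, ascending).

  cy0 -> i0 (beq.BR) no-port BR/MUL
  cy1 -> i1 (mulh.MUL) no-port MUL/MUL
  cy2 -> i2 (mul.MUL) WAW r2
  cy3 -> i3 (ld.MEM) no-port MEM/MEM
  cy4 -> i4 (st.MEM) no-port MEM/MEM
  cy5 -> i5+i6 (ld.MEM/add.ALU) pair
  cy6 -> i7 (or.ALU) tail

ISSUED = 5,6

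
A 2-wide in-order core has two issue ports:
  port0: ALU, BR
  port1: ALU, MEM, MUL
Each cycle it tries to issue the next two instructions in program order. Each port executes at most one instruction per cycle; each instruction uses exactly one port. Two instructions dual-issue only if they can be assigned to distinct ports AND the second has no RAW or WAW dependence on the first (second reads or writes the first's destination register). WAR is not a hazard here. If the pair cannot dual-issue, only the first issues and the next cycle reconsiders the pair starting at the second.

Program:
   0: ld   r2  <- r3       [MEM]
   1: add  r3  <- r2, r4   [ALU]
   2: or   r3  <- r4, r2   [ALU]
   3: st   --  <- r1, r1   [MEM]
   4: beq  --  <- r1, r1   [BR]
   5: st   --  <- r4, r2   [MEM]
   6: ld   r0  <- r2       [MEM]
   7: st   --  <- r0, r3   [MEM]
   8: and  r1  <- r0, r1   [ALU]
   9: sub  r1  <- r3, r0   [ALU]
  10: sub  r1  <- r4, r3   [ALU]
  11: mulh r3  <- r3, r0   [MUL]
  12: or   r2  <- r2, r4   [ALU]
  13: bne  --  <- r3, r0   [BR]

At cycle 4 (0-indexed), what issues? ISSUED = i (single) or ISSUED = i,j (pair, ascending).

c0: i0 ld  RAW r2
c1: i1 add  WAW r3
c2: i2+i3 or/st  2-wide
c3: i4+i5 beq/st  2-wide
c4: i6 ld  no-port MEM/MEM
c5: i7+i8 st/and  2-wide
c6: i9 sub  WAW r1
c7: i10+i11 sub/mulh  2-wide
c8: i12+i13 or/bne  2-wide

ISSUED = 6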